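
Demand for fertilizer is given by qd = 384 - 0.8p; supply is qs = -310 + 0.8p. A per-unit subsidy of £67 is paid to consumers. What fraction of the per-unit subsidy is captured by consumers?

Pre-subsidy: 384 - 0.8p = -310 + 0.8p gives p* = 433.75, q* = 37.
With the rebate, buyers effectively pay pb = ps − 67, where ps is the price sellers receive.
Demand in terms of ps becomes qd = 384 − 0.8(ps − 67) = 437.6 - 0.8ps. Setting this equal to supply: 437.6 - 0.8ps = -310 + 0.8ps, so ps = 467.25.
Buyers pay pb = 467.25 − 67 = 400.25; q' = -310 + 0.8·467.25 = 63.8.
Buyers' price falls by p* − pb = 433.75 − 400.25 = 33.5; sellers' price rises by ps − p* = 467.25 − 433.75 = 33.5.
So consumers capture 33.5/67 = 0.5 of each unit of subsidy.

Consumer share = 0.5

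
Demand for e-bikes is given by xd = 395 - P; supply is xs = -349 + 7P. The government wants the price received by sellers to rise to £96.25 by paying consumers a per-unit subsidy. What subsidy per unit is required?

At a seller price of 96.25, quantity supplied is -349 + 7·96.25 = 324.75.
Buyers absorb 324.75 only when they pay Pb with 395 − 1·Pb = 324.75, i.e. Pb = 70.25.
s = Ps − Pb = 96.25 − 70.25 = 26.

Required subsidy s = £26 per unit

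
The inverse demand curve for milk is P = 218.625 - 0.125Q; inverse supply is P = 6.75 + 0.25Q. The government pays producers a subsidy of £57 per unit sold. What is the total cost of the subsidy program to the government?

Pre-subsidy: 218.625 - 0.125Q = 6.75 + 0.25Q gives Q* = 565 and P* = 148.
With the subsidy, sellers receive Ps = Pb + 57 for each unit, where Pb is the price buyers pay.
On the curves, Pb = 218.625 - 0.125Q and Ps = 6.75 + 0.25Q; the wedge Ps − Pb = 57 gives 6.75 + 0.25Q − (218.625 - 0.125Q) = 57, so Q' = 717.
Then Pb = 218.625 − 0.125·717 = 129 and Ps = 6.75 + 0.25·717 = 186.
Government outlay = subsidy × quantity = 57 × 717 = 40869.

Government cost = £40869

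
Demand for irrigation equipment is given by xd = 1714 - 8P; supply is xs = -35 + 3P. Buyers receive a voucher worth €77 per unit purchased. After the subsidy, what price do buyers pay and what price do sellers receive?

Pre-subsidy: 1714 - 8P = -35 + 3P gives P* = 159, x* = 442.
With the rebate, buyers effectively pay Pb = Ps − 77, where Ps is the price sellers receive.
Demand in terms of Ps becomes xd = 1714 − 8(Ps − 77) = 2330 - 8Ps. Setting this equal to supply: 2330 - 8Ps = -35 + 3Ps, so Ps = 215.
Buyers pay Pb = 215 − 77 = 138; x' = -35 + 3·215 = 610.

Buyers pay €138; sellers receive €215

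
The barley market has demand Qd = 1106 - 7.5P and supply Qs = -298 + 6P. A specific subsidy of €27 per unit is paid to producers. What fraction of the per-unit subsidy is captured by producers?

Producer share = 5/9

Pre-subsidy: 1106 - 7.5P = -298 + 6P gives P* = 104, Q* = 326.
With the subsidy, sellers receive Ps = Pb + 27 for each unit, where Pb is the price buyers pay.
Supply in terms of Pb becomes Qs = -298 + 6(Pb + 27) = -136 + 6Pb. Setting this equal to demand: 1106 - 7.5Pb = -136 + 6Pb, so Pb = 92.
Sellers receive Ps = 92 + 27 = 119; Q' = 1106 − 7.5·92 = 416.
Buyers' price falls by P* − Pb = 104 − 92 = 12; sellers' price rises by Ps − P* = 119 − 104 = 15.
So producers capture 15/27 = 5/9 of each unit of subsidy.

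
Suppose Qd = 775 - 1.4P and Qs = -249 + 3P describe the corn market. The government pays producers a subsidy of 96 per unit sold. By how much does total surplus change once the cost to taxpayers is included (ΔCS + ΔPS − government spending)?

Net change in total surplus = -48384/11

Pre-subsidy: 775 - 1.4P = -249 + 3P gives P* = 2560/11, Q* = 4941/11.
With the subsidy, sellers receive Ps = Pb + 96 for each unit, where Pb is the price buyers pay.
Supply in terms of Pb becomes Qs = -249 + 3(Pb + 96) = 39 + 3Pb. Setting this equal to demand: 775 - 1.4Pb = 39 + 3Pb, so Pb = 1840/11.
Sellers receive Ps = 1840/11 + 96 = 2896/11; Q' = 775 − 1.4·(1840/11) = 5949/11.
ΔCS = ½(4941/11 + 5949/11)(2560/11 − 1840/11) = 32400; ΔPS = ½(4941/11 + 5949/11)(2896/11 − 2560/11) = 15120.
Government spending = 96 × 5949/11 = 571104/11.
Net change = 32400 + 15120 − 571104/11 = -48384/11. The loss equals the DWL triangle ½·96·1008/11.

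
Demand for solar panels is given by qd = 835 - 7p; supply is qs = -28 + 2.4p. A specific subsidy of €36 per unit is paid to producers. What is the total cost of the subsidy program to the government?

Pre-subsidy: 835 - 7p = -28 + 2.4p gives p* = 4315/47, q* = 9040/47.
With the subsidy, sellers receive ps = pb + 36 for each unit, where pb is the price buyers pay.
Supply in terms of pb becomes qs = -28 + 2.4(pb + 36) = 58.4 + 2.4pb. Setting this equal to demand: 835 - 7pb = 58.4 + 2.4pb, so pb = 3883/47.
Sellers receive ps = 3883/47 + 36 = 5575/47; q' = 835 − 7·(3883/47) = 12064/47.
Government outlay = subsidy × quantity = 36 × 12064/47 = 434304/47.

Government cost = 434304/47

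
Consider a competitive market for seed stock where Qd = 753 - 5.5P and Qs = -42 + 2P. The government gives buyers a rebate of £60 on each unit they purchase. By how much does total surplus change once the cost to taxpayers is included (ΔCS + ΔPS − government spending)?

Pre-subsidy: 753 - 5.5P = -42 + 2P gives P* = 106, Q* = 170.
With the rebate, buyers effectively pay Pb = Ps − 60, where Ps is the price sellers receive.
Demand in terms of Ps becomes Qd = 753 − 5.5(Ps − 60) = 1083 - 5.5Ps. Setting this equal to supply: 1083 - 5.5Ps = -42 + 2Ps, so Ps = 150.
Buyers pay Pb = 150 − 60 = 90; Q' = -42 + 2·150 = 258.
ΔCS = ½(170 + 258)(106 − 90) = 3424; ΔPS = ½(170 + 258)(150 − 106) = 9416.
Government spending = 60 × 258 = 15480.
Net change = 3424 + 9416 − 15480 = -2640. The loss equals the DWL triangle ½·60·88.

Net change in total surplus = -£2640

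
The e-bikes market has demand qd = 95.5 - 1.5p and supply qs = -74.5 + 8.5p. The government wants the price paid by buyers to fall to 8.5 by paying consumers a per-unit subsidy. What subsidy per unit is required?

Required subsidy s = 10 per unit

At a buyer price of 8.5, quantity demanded is 95.5 − 1.5·8.5 = 82.75.
Sellers supply 82.75 only when they receive ps with -74.5 + 8.5·ps = 82.75, i.e. ps = 18.5.
s = ps − pb = 18.5 − 8.5 = 10.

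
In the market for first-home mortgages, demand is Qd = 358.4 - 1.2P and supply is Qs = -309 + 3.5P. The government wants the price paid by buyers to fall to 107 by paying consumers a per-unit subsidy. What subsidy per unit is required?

Required subsidy s = 47 per unit

At a buyer price of 107, quantity demanded is 358.4 − 1.2·107 = 230.
Sellers supply 230 only when they receive Ps with -309 + 3.5·Ps = 230, i.e. Ps = 154.
s = Ps − Pb = 154 − 107 = 47.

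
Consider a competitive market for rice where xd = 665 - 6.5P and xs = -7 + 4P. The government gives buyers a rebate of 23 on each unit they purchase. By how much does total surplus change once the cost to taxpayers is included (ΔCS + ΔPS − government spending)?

Pre-subsidy: 665 - 6.5P = -7 + 4P gives P* = 64, x* = 249.
With the rebate, buyers effectively pay Pb = Ps − 23, where Ps is the price sellers receive.
Demand in terms of Ps becomes xd = 665 − 6.5(Ps − 23) = 814.5 - 6.5Ps. Setting this equal to supply: 814.5 - 6.5Ps = -7 + 4Ps, so Ps = 1643/21.
Buyers pay Pb = 1643/21 − 23 = 1160/21; x' = -7 + 4·(1643/21) = 6425/21.
ΔCS = ½(249 + 6425/21)(64 − 1160/21) = 1072168/441; ΔPS = ½(249 + 6425/21)(1643/21 − 64) = 1742273/441.
Government spending = 23 × 6425/21 = 147775/21.
Net change = 1072168/441 + 1742273/441 − 147775/21 = -13754/21. The loss equals the DWL triangle ½·23·1196/21.

Net change in total surplus = -13754/21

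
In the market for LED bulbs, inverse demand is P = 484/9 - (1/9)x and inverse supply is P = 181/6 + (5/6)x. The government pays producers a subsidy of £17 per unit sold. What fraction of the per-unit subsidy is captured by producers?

Producer share = 15/17

Pre-subsidy: 484/9 - (1/9)x = 181/6 + (5/6)x gives x* = 25 and P* = 51.
With the subsidy, sellers receive Ps = Pb + 17 for each unit, where Pb is the price buyers pay.
On the curves, Pb = 484/9 - (1/9)x and Ps = 181/6 + (5/6)x; the wedge Ps − Pb = 17 gives 181/6 + (5/6)x − (484/9 - (1/9)x) = 17, so x' = 43.
Then Pb = 484/9 − (1/9)·43 = 49 and Ps = 181/6 + (5/6)·43 = 66.
Buyers' price falls by P* − Pb = 51 − 49 = 2; sellers' price rises by Ps − P* = 66 − 51 = 15.
So producers capture 15/17 = 15/17 of each unit of subsidy.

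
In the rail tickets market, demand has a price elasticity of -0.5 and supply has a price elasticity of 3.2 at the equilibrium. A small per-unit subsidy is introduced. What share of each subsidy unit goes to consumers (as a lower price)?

Consumer share = 32/37

For a small subsidy around the equilibrium, the benefit split depends on the relative slopes, which at a point are proportional to the elasticities.
Buyer share = εs/(εs + |εd|) = 3.2/(3.2 + 0.5) = 32/37; seller share = |εd|/(εs + |εd|) = 5/37.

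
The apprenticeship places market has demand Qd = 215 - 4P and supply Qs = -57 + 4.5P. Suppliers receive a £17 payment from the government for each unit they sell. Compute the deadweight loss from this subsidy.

Deadweight loss = £306

Pre-subsidy: 215 - 4P = -57 + 4.5P gives P* = 32, Q* = 87.
With the subsidy, sellers receive Ps = Pb + 17 for each unit, where Pb is the price buyers pay.
Supply in terms of Pb becomes Qs = -57 + 4.5(Pb + 17) = 19.5 + 4.5Pb. Setting this equal to demand: 215 - 4Pb = 19.5 + 4.5Pb, so Pb = 23.
Sellers receive Ps = 23 + 17 = 40; Q' = 215 − 4·23 = 123.
The subsidy expands output by 123 − 87 = 36 past the efficient level; on those units the gap between marginal cost and willingness to pay runs from 0 up to 17.
DWL = ½ × 17 × 36 = 306.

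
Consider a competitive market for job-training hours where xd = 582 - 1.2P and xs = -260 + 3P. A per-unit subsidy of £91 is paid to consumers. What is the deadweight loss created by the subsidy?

Pre-subsidy: 582 - 1.2P = -260 + 3P gives P* = 4210/21, x* = 2390/7.
With the rebate, buyers effectively pay Pb = Ps − 91, where Ps is the price sellers receive.
Demand in terms of Ps becomes xd = 582 − 1.2(Ps − 91) = 691.2 - 1.2Ps. Setting this equal to supply: 691.2 - 1.2Ps = -260 + 3Ps, so Ps = 4756/21.
Buyers pay Pb = 4756/21 − 91 = 2845/21; x' = -260 + 3·(4756/21) = 2936/7.
The subsidy expands output by 2936/7 − 2390/7 = 78 past the efficient level; on those units the gap between marginal cost and willingness to pay runs from 0 up to 91.
DWL = ½ × 91 × 78 = 3549.

Deadweight loss = £3549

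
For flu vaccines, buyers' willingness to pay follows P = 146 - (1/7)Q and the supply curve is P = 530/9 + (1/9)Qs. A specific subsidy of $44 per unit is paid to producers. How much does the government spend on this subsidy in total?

Pre-subsidy: 146 - (1/7)Q = 530/9 + (1/9)Q gives Q* = 343 and P* = 97.
With the subsidy, sellers receive Ps = Pb + 44 for each unit, where Pb is the price buyers pay.
On the curves, Pb = 146 - (1/7)Q and Ps = 530/9 + (1/9)Q; the wedge Ps − Pb = 44 gives 530/9 + (1/9)Q − (146 - (1/7)Q) = 44, so Q' = 516.25.
Then Pb = 146 − (1/7)·516.25 = 72.25 and Ps = 530/9 + (1/9)·516.25 = 116.25.
Government outlay = subsidy × quantity = 44 × 516.25 = 22715.

Government cost = $22715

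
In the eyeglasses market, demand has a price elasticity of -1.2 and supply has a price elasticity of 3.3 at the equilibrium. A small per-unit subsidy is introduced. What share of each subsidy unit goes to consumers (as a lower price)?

For a small subsidy around the equilibrium, the benefit split depends on the relative slopes, which at a point are proportional to the elasticities.
Buyer share = εs/(εs + |εd|) = 3.3/(3.3 + 1.2) = 11/15; seller share = |εd|/(εs + |εd|) = 4/15.

Consumer share = 11/15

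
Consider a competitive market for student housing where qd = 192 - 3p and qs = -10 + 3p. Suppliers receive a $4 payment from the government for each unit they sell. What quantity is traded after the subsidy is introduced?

q' = 97

Pre-subsidy: 192 - 3p = -10 + 3p gives p* = 101/3, q* = 91.
With the subsidy, sellers receive ps = pb + 4 for each unit, where pb is the price buyers pay.
Supply in terms of pb becomes qs = -10 + 3(pb + 4) = 2 + 3pb. Setting this equal to demand: 192 - 3pb = 2 + 3pb, so pb = 95/3.
Sellers receive ps = 95/3 + 4 = 107/3; q' = 192 − 3·(95/3) = 97.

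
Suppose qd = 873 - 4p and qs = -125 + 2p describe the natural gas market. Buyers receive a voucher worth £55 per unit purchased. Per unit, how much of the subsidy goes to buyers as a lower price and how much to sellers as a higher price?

Pre-subsidy: 873 - 4p = -125 + 2p gives p* = 499/3, q* = 623/3.
With the rebate, buyers effectively pay pb = ps − 55, where ps is the price sellers receive.
Demand in terms of ps becomes qd = 873 − 4(ps − 55) = 1093 - 4ps. Setting this equal to supply: 1093 - 4ps = -125 + 2ps, so ps = 203.
Buyers pay pb = 203 − 55 = 148; q' = -125 + 2·203 = 281.
Buyers' price falls by p* − pb = 499/3 − 148 = 55/3; sellers' price rises by ps − p* = 203 − 499/3 = 110/3.

Buyers gain 55/3 per unit; sellers gain 110/3 per unit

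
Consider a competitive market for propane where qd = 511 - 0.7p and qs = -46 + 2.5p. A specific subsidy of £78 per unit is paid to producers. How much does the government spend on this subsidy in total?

Pre-subsidy: 511 - 0.7p = -46 + 2.5p gives p* = 174.0625, q* = 389.15625.
With the subsidy, sellers receive ps = pb + 78 for each unit, where pb is the price buyers pay.
Supply in terms of pb becomes qs = -46 + 2.5(pb + 78) = 149 + 2.5pb. Setting this equal to demand: 511 - 0.7pb = 149 + 2.5pb, so pb = 113.125.
Sellers receive ps = 113.125 + 78 = 191.125; q' = 511 − 0.7·113.125 = 431.8125.
Government outlay = subsidy × quantity = 78 × 431.8125 = 33681.375.

Government cost = £33681.375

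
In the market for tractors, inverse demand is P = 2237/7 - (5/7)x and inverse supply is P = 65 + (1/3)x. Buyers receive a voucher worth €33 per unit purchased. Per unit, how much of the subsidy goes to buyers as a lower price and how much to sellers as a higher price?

Buyers gain €22.5 per unit; sellers gain €10.5 per unit

Pre-subsidy: 2237/7 - (5/7)x = 65 + (1/3)x gives x* = 243 and P* = 146.
With the rebate, buyers effectively pay Pb = Ps − 33, where Ps is the price sellers receive.
On the curves, Pb = 2237/7 - (5/7)x and Ps = 65 + (1/3)x; the wedge Ps − Pb = 33 gives 65 + (1/3)x − (2237/7 - (5/7)x) = 33, so x' = 274.5.
Then Pb = 2237/7 − (5/7)·274.5 = 123.5 and Ps = 65 + (1/3)·274.5 = 156.5.
Buyers' price falls by P* − Pb = 146 − 123.5 = 22.5; sellers' price rises by Ps − P* = 156.5 − 146 = 10.5.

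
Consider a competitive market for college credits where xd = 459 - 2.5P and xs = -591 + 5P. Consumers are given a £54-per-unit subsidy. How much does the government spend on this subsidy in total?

Pre-subsidy: 459 - 2.5P = -591 + 5P gives P* = 140, x* = 109.
With the rebate, buyers effectively pay Pb = Ps − 54, where Ps is the price sellers receive.
Demand in terms of Ps becomes xd = 459 − 2.5(Ps − 54) = 594 - 2.5Ps. Setting this equal to supply: 594 - 2.5Ps = -591 + 5Ps, so Ps = 158.
Buyers pay Pb = 158 − 54 = 104; x' = -591 + 5·158 = 199.
Government outlay = subsidy × quantity = 54 × 199 = 10746.

Government cost = £10746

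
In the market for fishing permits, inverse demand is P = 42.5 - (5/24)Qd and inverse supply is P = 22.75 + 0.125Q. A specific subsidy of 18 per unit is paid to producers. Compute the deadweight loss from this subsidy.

Pre-subsidy: 42.5 - (5/24)Q = 22.75 + 0.125Q gives Q* = 59.25 and P* = 30.15625.
With the subsidy, sellers receive Ps = Pb + 18 for each unit, where Pb is the price buyers pay.
On the curves, Pb = 42.5 - (5/24)Q and Ps = 22.75 + 0.125Q; the wedge Ps − Pb = 18 gives 22.75 + 0.125Q − (42.5 - (5/24)Q) = 18, so Q' = 113.25.
Then Pb = 42.5 − (5/24)·113.25 = 18.90625 and Ps = 22.75 + 0.125·113.25 = 36.90625.
The subsidy expands output by 113.25 − 59.25 = 54 past the efficient level; on those units the gap between marginal cost and willingness to pay runs from 0 up to 18.
DWL = ½ × 18 × 54 = 486.

Deadweight loss = 486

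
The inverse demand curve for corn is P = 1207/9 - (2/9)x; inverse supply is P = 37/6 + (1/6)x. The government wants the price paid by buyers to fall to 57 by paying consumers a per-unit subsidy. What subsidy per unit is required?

At a buyer price of 57, quantity demanded is 603.5 − 4.5·57 = 347.
Sellers supply 347 only when they receive Ps = 37/6 + (1/6)·347 = 64.
s = Ps − Pb = 64 − 57 = 7.

Required subsidy s = 7 per unit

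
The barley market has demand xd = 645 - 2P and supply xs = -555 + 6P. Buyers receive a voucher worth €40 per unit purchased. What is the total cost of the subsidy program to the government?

Government cost = €16200

Pre-subsidy: 645 - 2P = -555 + 6P gives P* = 150, x* = 345.
With the rebate, buyers effectively pay Pb = Ps − 40, where Ps is the price sellers receive.
Demand in terms of Ps becomes xd = 645 − 2(Ps − 40) = 725 - 2Ps. Setting this equal to supply: 725 - 2Ps = -555 + 6Ps, so Ps = 160.
Buyers pay Pb = 160 − 40 = 120; x' = -555 + 6·160 = 405.
Government outlay = subsidy × quantity = 40 × 405 = 16200.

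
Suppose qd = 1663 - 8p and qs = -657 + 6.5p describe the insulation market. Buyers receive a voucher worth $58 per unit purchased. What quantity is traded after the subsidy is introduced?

q' = 591

Pre-subsidy: 1663 - 8p = -657 + 6.5p gives p* = 160, q* = 383.
With the rebate, buyers effectively pay pb = ps − 58, where ps is the price sellers receive.
Demand in terms of ps becomes qd = 1663 − 8(ps − 58) = 2127 - 8ps. Setting this equal to supply: 2127 - 8ps = -657 + 6.5ps, so ps = 192.
Buyers pay pb = 192 − 58 = 134; q' = -657 + 6.5·192 = 591.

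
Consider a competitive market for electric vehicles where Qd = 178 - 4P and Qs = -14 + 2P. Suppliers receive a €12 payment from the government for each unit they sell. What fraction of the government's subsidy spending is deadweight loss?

DWL / government spending = 4/33

Pre-subsidy: 178 - 4P = -14 + 2P gives P* = 32, Q* = 50.
With the subsidy, sellers receive Ps = Pb + 12 for each unit, where Pb is the price buyers pay.
Supply in terms of Pb becomes Qs = -14 + 2(Pb + 12) = 10 + 2Pb. Setting this equal to demand: 178 - 4Pb = 10 + 2Pb, so Pb = 28.
Sellers receive Ps = 28 + 12 = 40; Q' = 178 − 4·28 = 66.
ΔCS = ½(50 + 66)(32 − 28) = 232; ΔPS = ½(50 + 66)(40 − 32) = 464.
Government spending = 12 × 66 = 792.
DWL = ½ × 12 × (66 − 50) = 96; fraction = 96 / 792 = 4/33.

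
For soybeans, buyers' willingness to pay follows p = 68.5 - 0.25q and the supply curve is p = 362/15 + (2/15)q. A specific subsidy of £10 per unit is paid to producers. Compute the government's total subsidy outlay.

Government cost = 32620/23

Pre-subsidy: 68.5 - 0.25q = 362/15 + (2/15)q gives q* = 2662/23 and p* = 910/23.
With the subsidy, sellers receive ps = pb + 10 for each unit, where pb is the price buyers pay.
On the curves, pb = 68.5 - 0.25q and ps = 362/15 + (2/15)q; the wedge ps − pb = 10 gives 362/15 + (2/15)q − (68.5 - 0.25q) = 10, so q' = 3262/23.
Then pb = 68.5 − 0.25·(3262/23) = 760/23 and ps = 362/15 + (2/15)·(3262/23) = 990/23.
Government outlay = subsidy × quantity = 10 × 3262/23 = 32620/23.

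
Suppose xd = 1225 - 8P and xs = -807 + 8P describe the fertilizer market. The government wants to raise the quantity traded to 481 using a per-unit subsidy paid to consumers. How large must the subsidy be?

At x = 481, invert demand for the buyer price: Pb = (1225 − 481)/8 = 93; invert supply for the seller price: Ps = (481 − (-807))/8 = 161.
The subsidy must fill the gap: s = Ps − Pb = 161 − 93 = 68.

Required subsidy s = 68 per unit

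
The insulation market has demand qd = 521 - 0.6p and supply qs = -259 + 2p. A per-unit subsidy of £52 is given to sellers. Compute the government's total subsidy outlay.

Government cost = £18980

Pre-subsidy: 521 - 0.6p = -259 + 2p gives p* = 300, q* = 341.
With the subsidy, sellers receive ps = pb + 52 for each unit, where pb is the price buyers pay.
Supply in terms of pb becomes qs = -259 + 2(pb + 52) = -155 + 2pb. Setting this equal to demand: 521 - 0.6pb = -155 + 2pb, so pb = 260.
Sellers receive ps = 260 + 52 = 312; q' = 521 − 0.6·260 = 365.
Government outlay = subsidy × quantity = 52 × 365 = 18980.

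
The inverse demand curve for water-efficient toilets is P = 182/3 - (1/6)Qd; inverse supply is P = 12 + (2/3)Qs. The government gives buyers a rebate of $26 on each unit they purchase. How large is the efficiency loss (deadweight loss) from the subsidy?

Pre-subsidy: 182/3 - (1/6)Q = 12 + (2/3)Q gives Q* = 58.4 and P* = 764/15.
With the rebate, buyers effectively pay Pb = Ps − 26, where Ps is the price sellers receive.
On the curves, Pb = 182/3 - (1/6)Q and Ps = 12 + (2/3)Q; the wedge Ps − Pb = 26 gives 12 + (2/3)Q − (182/3 - (1/6)Q) = 26, so Q' = 89.6.
Then Pb = 182/3 − (1/6)·89.6 = 686/15 and Ps = 12 + (2/3)·89.6 = 1076/15.
The subsidy expands output by 89.6 − 58.4 = 31.2 past the efficient level; on those units the gap between marginal cost and willingness to pay runs from 0 up to 26.
DWL = ½ × 26 × 31.2 = 405.6.

Deadweight loss = $405.6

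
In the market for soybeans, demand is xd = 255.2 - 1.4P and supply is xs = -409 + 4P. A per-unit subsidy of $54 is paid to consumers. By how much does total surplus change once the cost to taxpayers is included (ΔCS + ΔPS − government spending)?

Net change in total surplus = -$1512

Pre-subsidy: 255.2 - 1.4P = -409 + 4P gives P* = 123, x* = 83.
With the rebate, buyers effectively pay Pb = Ps − 54, where Ps is the price sellers receive.
Demand in terms of Ps becomes xd = 255.2 − 1.4(Ps − 54) = 330.8 - 1.4Ps. Setting this equal to supply: 330.8 - 1.4Ps = -409 + 4Ps, so Ps = 137.
Buyers pay Pb = 137 − 54 = 83; x' = -409 + 4·137 = 139.
ΔCS = ½(83 + 139)(123 − 83) = 4440; ΔPS = ½(83 + 139)(137 − 123) = 1554.
Government spending = 54 × 139 = 7506.
Net change = 4440 + 1554 − 7506 = -1512. The loss equals the DWL triangle ½·54·56.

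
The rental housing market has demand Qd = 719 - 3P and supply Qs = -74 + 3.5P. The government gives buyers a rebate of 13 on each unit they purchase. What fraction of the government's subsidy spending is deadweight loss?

DWL / government spending = 21/748

Pre-subsidy: 719 - 3P = -74 + 3.5P gives P* = 122, Q* = 353.
With the rebate, buyers effectively pay Pb = Ps − 13, where Ps is the price sellers receive.
Demand in terms of Ps becomes Qd = 719 − 3(Ps − 13) = 758 - 3Ps. Setting this equal to supply: 758 - 3Ps = -74 + 3.5Ps, so Ps = 128.
Buyers pay Pb = 128 − 13 = 115; Q' = -74 + 3.5·128 = 374.
ΔCS = ½(353 + 374)(122 − 115) = 2544.5; ΔPS = ½(353 + 374)(128 − 122) = 2181.
Government spending = 13 × 374 = 4862.
DWL = ½ × 13 × (374 − 353) = 136.5; fraction = 136.5 / 4862 = 21/748.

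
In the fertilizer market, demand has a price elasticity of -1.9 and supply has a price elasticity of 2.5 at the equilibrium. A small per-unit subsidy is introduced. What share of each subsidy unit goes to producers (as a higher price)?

Producer share = 19/44

For a small subsidy around the equilibrium, the benefit split depends on the relative slopes, which at a point are proportional to the elasticities.
Buyer share = εs/(εs + |εd|) = 2.5/(2.5 + 1.9) = 25/44; seller share = |εd|/(εs + |εd|) = 19/44.
So producers capture 19/44 of the subsidy.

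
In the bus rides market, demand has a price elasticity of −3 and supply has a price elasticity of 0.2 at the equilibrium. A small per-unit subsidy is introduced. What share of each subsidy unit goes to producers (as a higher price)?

Producer share = 0.9375

For a small subsidy around the equilibrium, the benefit split depends on the relative slopes, which at a point are proportional to the elasticities.
Buyer share = εs/(εs + |εd|) = 0.2/(0.2 + 3) = 0.0625; seller share = |εd|/(εs + |εd|) = 0.9375.
So producers capture 0.9375 of the subsidy.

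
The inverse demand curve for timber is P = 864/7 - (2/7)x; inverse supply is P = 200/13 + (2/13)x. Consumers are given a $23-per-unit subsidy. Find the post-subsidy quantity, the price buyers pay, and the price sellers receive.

x' = 298.125; buyers pay $38.25; sellers receive $61.25

Pre-subsidy: 864/7 - (2/7)x = 200/13 + (2/13)x gives x* = 245.8 and P* = 53.2.
With the rebate, buyers effectively pay Pb = Ps − 23, where Ps is the price sellers receive.
On the curves, Pb = 864/7 - (2/7)x and Ps = 200/13 + (2/13)x; the wedge Ps − Pb = 23 gives 200/13 + (2/13)x − (864/7 - (2/7)x) = 23, so x' = 298.125.
Then Pb = 864/7 − (2/7)·298.125 = 38.25 and Ps = 200/13 + (2/13)·298.125 = 61.25.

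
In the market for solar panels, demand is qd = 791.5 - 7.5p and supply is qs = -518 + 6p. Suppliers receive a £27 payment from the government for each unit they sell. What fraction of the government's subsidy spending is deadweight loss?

Pre-subsidy: 791.5 - 7.5p = -518 + 6p gives p* = 97, q* = 64.
With the subsidy, sellers receive ps = pb + 27 for each unit, where pb is the price buyers pay.
Supply in terms of pb becomes qs = -518 + 6(pb + 27) = -356 + 6pb. Setting this equal to demand: 791.5 - 7.5pb = -356 + 6pb, so pb = 85.
Sellers receive ps = 85 + 27 = 112; q' = 791.5 − 7.5·85 = 154.
ΔCS = ½(64 + 154)(97 − 85) = 1308; ΔPS = ½(64 + 154)(112 − 97) = 1635.
Government spending = 27 × 154 = 4158.
DWL = ½ × 27 × (154 − 64) = 1215; fraction = 1215 / 4158 = 45/154.

DWL / government spending = 45/154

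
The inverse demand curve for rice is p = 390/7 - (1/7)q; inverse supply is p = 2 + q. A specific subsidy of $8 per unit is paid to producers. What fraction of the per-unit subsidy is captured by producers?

Pre-subsidy: 390/7 - (1/7)q = 2 + q gives q* = 47 and p* = 49.
With the subsidy, sellers receive ps = pb + 8 for each unit, where pb is the price buyers pay.
On the curves, pb = 390/7 - (1/7)q and ps = 2 + q; the wedge ps − pb = 8 gives 2 + q − (390/7 - (1/7)q) = 8, so q' = 54.
Then pb = 390/7 − (1/7)·54 = 48 and ps = 2 + 1·54 = 56.
Buyers' price falls by p* − pb = 49 − 48 = 1; sellers' price rises by ps − p* = 56 − 49 = 7.
So producers capture 7/8 = 0.875 of each unit of subsidy.

Producer share = 0.875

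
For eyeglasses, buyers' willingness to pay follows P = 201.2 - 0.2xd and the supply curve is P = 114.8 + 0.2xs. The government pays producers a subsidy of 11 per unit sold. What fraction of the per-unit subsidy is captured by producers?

Producer share = 0.5

Pre-subsidy: 201.2 - 0.2x = 114.8 + 0.2x gives x* = 216 and P* = 158.
With the subsidy, sellers receive Ps = Pb + 11 for each unit, where Pb is the price buyers pay.
On the curves, Pb = 201.2 - 0.2x and Ps = 114.8 + 0.2x; the wedge Ps − Pb = 11 gives 114.8 + 0.2x − (201.2 - 0.2x) = 11, so x' = 243.5.
Then Pb = 201.2 − 0.2·243.5 = 152.5 and Ps = 114.8 + 0.2·243.5 = 163.5.
Buyers' price falls by P* − Pb = 158 − 152.5 = 5.5; sellers' price rises by Ps − P* = 163.5 − 158 = 5.5.
So producers capture 5.5/11 = 0.5 of each unit of subsidy.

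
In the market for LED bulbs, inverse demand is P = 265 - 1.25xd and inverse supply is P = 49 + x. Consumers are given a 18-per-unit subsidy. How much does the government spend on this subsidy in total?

Government cost = 1872

Pre-subsidy: 265 - 1.25x = 49 + x gives x* = 96 and P* = 145.
With the rebate, buyers effectively pay Pb = Ps − 18, where Ps is the price sellers receive.
On the curves, Pb = 265 - 1.25x and Ps = 49 + x; the wedge Ps − Pb = 18 gives 49 + x − (265 - 1.25x) = 18, so x' = 104.
Then Pb = 265 − 1.25·104 = 135 and Ps = 49 + 1·104 = 153.
Government outlay = subsidy × quantity = 18 × 104 = 1872.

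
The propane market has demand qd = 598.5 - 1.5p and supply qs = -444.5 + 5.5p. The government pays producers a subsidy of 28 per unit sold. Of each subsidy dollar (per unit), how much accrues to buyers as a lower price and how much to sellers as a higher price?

Pre-subsidy: 598.5 - 1.5p = -444.5 + 5.5p gives p* = 149, q* = 375.
With the subsidy, sellers receive ps = pb + 28 for each unit, where pb is the price buyers pay.
Supply in terms of pb becomes qs = -444.5 + 5.5(pb + 28) = -290.5 + 5.5pb. Setting this equal to demand: 598.5 - 1.5pb = -290.5 + 5.5pb, so pb = 127.
Sellers receive ps = 127 + 28 = 155; q' = 598.5 − 1.5·127 = 408.
Buyers' price falls by p* − pb = 149 − 127 = 22; sellers' price rises by ps − p* = 155 − 149 = 6.

Buyers gain 22 per unit; sellers gain 6 per unit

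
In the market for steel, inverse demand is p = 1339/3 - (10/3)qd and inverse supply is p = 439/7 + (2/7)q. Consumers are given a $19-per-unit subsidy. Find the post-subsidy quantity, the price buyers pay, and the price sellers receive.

Pre-subsidy: 1339/3 - (10/3)q = 439/7 + (2/7)q gives q* = 106 and p* = 93.
With the rebate, buyers effectively pay pb = ps − 19, where ps is the price sellers receive.
On the curves, pb = 1339/3 - (10/3)q and ps = 439/7 + (2/7)q; the wedge ps − pb = 19 gives 439/7 + (2/7)q − (1339/3 - (10/3)q) = 19, so q' = 111.25.
Then pb = 1339/3 − (10/3)·111.25 = 75.5 and ps = 439/7 + (2/7)·111.25 = 94.5.

q' = 111.25; buyers pay $75.5; sellers receive $94.5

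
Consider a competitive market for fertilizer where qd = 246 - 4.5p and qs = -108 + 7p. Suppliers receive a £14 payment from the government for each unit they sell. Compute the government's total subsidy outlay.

Government cost = 46956/23

Pre-subsidy: 246 - 4.5p = -108 + 7p gives p* = 708/23, q* = 2472/23.
With the subsidy, sellers receive ps = pb + 14 for each unit, where pb is the price buyers pay.
Supply in terms of pb becomes qs = -108 + 7(pb + 14) = -10 + 7pb. Setting this equal to demand: 246 - 4.5pb = -10 + 7pb, so pb = 512/23.
Sellers receive ps = 512/23 + 14 = 834/23; q' = 246 − 4.5·(512/23) = 3354/23.
Government outlay = subsidy × quantity = 14 × 3354/23 = 46956/23.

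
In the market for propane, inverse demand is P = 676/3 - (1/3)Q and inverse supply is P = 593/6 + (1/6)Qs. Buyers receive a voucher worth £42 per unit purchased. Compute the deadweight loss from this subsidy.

Deadweight loss = £1764

Pre-subsidy: 676/3 - (1/3)Q = 593/6 + (1/6)Q gives Q* = 253 and P* = 141.
With the rebate, buyers effectively pay Pb = Ps − 42, where Ps is the price sellers receive.
On the curves, Pb = 676/3 - (1/3)Q and Ps = 593/6 + (1/6)Q; the wedge Ps − Pb = 42 gives 593/6 + (1/6)Q − (676/3 - (1/3)Q) = 42, so Q' = 337.
Then Pb = 676/3 − (1/3)·337 = 113 and Ps = 593/6 + (1/6)·337 = 155.
The subsidy expands output by 337 − 253 = 84 past the efficient level; on those units the gap between marginal cost and willingness to pay runs from 0 up to 42.
DWL = ½ × 42 × 84 = 1764.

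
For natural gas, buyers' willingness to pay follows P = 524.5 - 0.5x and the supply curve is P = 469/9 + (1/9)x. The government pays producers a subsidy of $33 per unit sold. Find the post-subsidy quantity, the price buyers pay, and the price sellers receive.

x' = 827; buyers pay $111; sellers receive $144

Pre-subsidy: 524.5 - 0.5x = 469/9 + (1/9)x gives x* = 773 and P* = 138.
With the subsidy, sellers receive Ps = Pb + 33 for each unit, where Pb is the price buyers pay.
On the curves, Pb = 524.5 - 0.5x and Ps = 469/9 + (1/9)x; the wedge Ps − Pb = 33 gives 469/9 + (1/9)x − (524.5 - 0.5x) = 33, so x' = 827.
Then Pb = 524.5 − 0.5·827 = 111 and Ps = 469/9 + (1/9)·827 = 144.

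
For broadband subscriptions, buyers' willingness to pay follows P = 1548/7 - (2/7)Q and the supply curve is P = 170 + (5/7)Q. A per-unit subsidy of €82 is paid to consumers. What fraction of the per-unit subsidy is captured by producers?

Pre-subsidy: 1548/7 - (2/7)Q = 170 + (5/7)Q gives Q* = 358/7 and P* = 10120/49.
With the rebate, buyers effectively pay Pb = Ps − 82, where Ps is the price sellers receive.
On the curves, Pb = 1548/7 - (2/7)Q and Ps = 170 + (5/7)Q; the wedge Ps − Pb = 82 gives 170 + (5/7)Q − (1548/7 - (2/7)Q) = 82, so Q' = 932/7.
Then Pb = 1548/7 − (2/7)·(932/7) = 8972/49 and Ps = 170 + (5/7)·(932/7) = 12990/49.
Buyers' price falls by P* − Pb = 10120/49 − 8972/49 = 164/7; sellers' price rises by Ps − P* = 12990/49 − 10120/49 = 410/7.
So producers capture (410/7)/82 = 5/7 of each unit of subsidy.

Producer share = 5/7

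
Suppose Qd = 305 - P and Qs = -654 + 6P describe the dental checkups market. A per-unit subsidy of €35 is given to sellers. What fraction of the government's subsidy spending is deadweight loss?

DWL / government spending = 5/66

Pre-subsidy: 305 - P = -654 + 6P gives P* = 137, Q* = 168.
With the subsidy, sellers receive Ps = Pb + 35 for each unit, where Pb is the price buyers pay.
Supply in terms of Pb becomes Qs = -654 + 6(Pb + 35) = -444 + 6Pb. Setting this equal to demand: 305 - Pb = -444 + 6Pb, so Pb = 107.
Sellers receive Ps = 107 + 35 = 142; Q' = 305 − 1·107 = 198.
ΔCS = ½(168 + 198)(137 − 107) = 5490; ΔPS = ½(168 + 198)(142 − 137) = 915.
Government spending = 35 × 198 = 6930.
DWL = ½ × 35 × (198 − 168) = 525; fraction = 525 / 6930 = 5/66.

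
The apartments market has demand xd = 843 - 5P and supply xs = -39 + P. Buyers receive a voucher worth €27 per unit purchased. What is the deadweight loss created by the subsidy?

Deadweight loss = €303.75

Pre-subsidy: 843 - 5P = -39 + P gives P* = 147, x* = 108.
With the rebate, buyers effectively pay Pb = Ps − 27, where Ps is the price sellers receive.
Demand in terms of Ps becomes xd = 843 − 5(Ps − 27) = 978 - 5Ps. Setting this equal to supply: 978 - 5Ps = -39 + Ps, so Ps = 169.5.
Buyers pay Pb = 169.5 − 27 = 142.5; x' = -39 + 1·169.5 = 130.5.
The subsidy expands output by 130.5 − 108 = 22.5 past the efficient level; on those units the gap between marginal cost and willingness to pay runs from 0 up to 27.
DWL = ½ × 27 × 22.5 = 303.75.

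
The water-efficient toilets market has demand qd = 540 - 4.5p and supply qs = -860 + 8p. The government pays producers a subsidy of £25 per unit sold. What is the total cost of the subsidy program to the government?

Pre-subsidy: 540 - 4.5p = -860 + 8p gives p* = 112, q* = 36.
With the subsidy, sellers receive ps = pb + 25 for each unit, where pb is the price buyers pay.
Supply in terms of pb becomes qs = -860 + 8(pb + 25) = -660 + 8pb. Setting this equal to demand: 540 - 4.5pb = -660 + 8pb, so pb = 96.
Sellers receive ps = 96 + 25 = 121; q' = 540 − 4.5·96 = 108.
Government outlay = subsidy × quantity = 25 × 108 = 2700.

Government cost = £2700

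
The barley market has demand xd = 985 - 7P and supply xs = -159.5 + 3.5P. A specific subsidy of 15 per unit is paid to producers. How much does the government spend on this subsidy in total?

Pre-subsidy: 985 - 7P = -159.5 + 3.5P gives P* = 109, x* = 222.
With the subsidy, sellers receive Ps = Pb + 15 for each unit, where Pb is the price buyers pay.
Supply in terms of Pb becomes xs = -159.5 + 3.5(Pb + 15) = -107 + 3.5Pb. Setting this equal to demand: 985 - 7Pb = -107 + 3.5Pb, so Pb = 104.
Sellers receive Ps = 104 + 15 = 119; x' = 985 − 7·104 = 257.
Government outlay = subsidy × quantity = 15 × 257 = 3855.

Government cost = 3855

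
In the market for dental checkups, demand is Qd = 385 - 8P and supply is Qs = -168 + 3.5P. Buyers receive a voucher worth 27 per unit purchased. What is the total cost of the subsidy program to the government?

Pre-subsidy: 385 - 8P = -168 + 3.5P gives P* = 1106/23, Q* = 7/23.
With the rebate, buyers effectively pay Pb = Ps − 27, where Ps is the price sellers receive.
Demand in terms of Ps becomes Qd = 385 − 8(Ps − 27) = 601 - 8Ps. Setting this equal to supply: 601 - 8Ps = -168 + 3.5Ps, so Ps = 1538/23.
Buyers pay Pb = 1538/23 − 27 = 917/23; Q' = -168 + 3.5·(1538/23) = 1519/23.
Government outlay = subsidy × quantity = 27 × 1519/23 = 41013/23.

Government cost = 41013/23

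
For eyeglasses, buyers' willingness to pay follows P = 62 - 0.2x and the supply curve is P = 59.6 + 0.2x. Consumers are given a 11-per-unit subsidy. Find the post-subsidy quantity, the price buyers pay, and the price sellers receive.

x' = 33.5; buyers pay 55.3; sellers receive 66.3

Pre-subsidy: 62 - 0.2x = 59.6 + 0.2x gives x* = 6 and P* = 60.8.
With the rebate, buyers effectively pay Pb = Ps − 11, where Ps is the price sellers receive.
On the curves, Pb = 62 - 0.2x and Ps = 59.6 + 0.2x; the wedge Ps − Pb = 11 gives 59.6 + 0.2x − (62 - 0.2x) = 11, so x' = 33.5.
Then Pb = 62 − 0.2·33.5 = 55.3 and Ps = 59.6 + 0.2·33.5 = 66.3.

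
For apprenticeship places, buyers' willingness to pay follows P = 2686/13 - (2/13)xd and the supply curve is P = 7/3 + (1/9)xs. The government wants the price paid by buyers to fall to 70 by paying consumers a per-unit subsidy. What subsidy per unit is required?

At a buyer price of 70, quantity demanded is 1343 − 6.5·70 = 888.
Sellers supply 888 only when they receive Ps = 7/3 + (1/9)·888 = 101.
s = Ps − Pb = 101 − 70 = 31.

Required subsidy s = 31 per unit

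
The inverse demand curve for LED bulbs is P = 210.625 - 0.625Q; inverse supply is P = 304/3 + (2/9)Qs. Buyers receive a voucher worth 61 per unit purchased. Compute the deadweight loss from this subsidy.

Deadweight loss = 2196

Pre-subsidy: 210.625 - 0.625Q = 304/3 + (2/9)Q gives Q* = 129 and P* = 130.
With the rebate, buyers effectively pay Pb = Ps − 61, where Ps is the price sellers receive.
On the curves, Pb = 210.625 - 0.625Q and Ps = 304/3 + (2/9)Q; the wedge Ps − Pb = 61 gives 304/3 + (2/9)Q − (210.625 - 0.625Q) = 61, so Q' = 201.
Then Pb = 210.625 − 0.625·201 = 85 and Ps = 304/3 + (2/9)·201 = 146.
The subsidy expands output by 201 − 129 = 72 past the efficient level; on those units the gap between marginal cost and willingness to pay runs from 0 up to 61.
DWL = ½ × 61 × 72 = 2196.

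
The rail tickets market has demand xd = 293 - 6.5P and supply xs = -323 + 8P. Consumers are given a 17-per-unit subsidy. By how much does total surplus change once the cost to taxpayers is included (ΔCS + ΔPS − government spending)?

Net change in total surplus = -15028/29

Pre-subsidy: 293 - 6.5P = -323 + 8P gives P* = 1232/29, x* = 489/29.
With the rebate, buyers effectively pay Pb = Ps − 17, where Ps is the price sellers receive.
Demand in terms of Ps becomes xd = 293 − 6.5(Ps − 17) = 403.5 - 6.5Ps. Setting this equal to supply: 403.5 - 6.5Ps = -323 + 8Ps, so Ps = 1453/29.
Buyers pay Pb = 1453/29 − 17 = 960/29; x' = -323 + 8·(1453/29) = 2257/29.
ΔCS = ½(489/29 + 2257/29)(1232/29 − 960/29) = 373456/841; ΔPS = ½(489/29 + 2257/29)(1453/29 − 1232/29) = 303433/841.
Government spending = 17 × 2257/29 = 38369/29.
Net change = 373456/841 + 303433/841 − 38369/29 = -15028/29. The loss equals the DWL triangle ½·17·1768/29.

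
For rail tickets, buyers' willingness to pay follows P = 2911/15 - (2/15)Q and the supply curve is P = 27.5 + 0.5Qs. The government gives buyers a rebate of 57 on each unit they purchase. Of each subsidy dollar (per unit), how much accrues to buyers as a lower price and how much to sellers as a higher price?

Pre-subsidy: 2911/15 - (2/15)Q = 27.5 + 0.5Q gives Q* = 263 and P* = 159.
With the rebate, buyers effectively pay Pb = Ps − 57, where Ps is the price sellers receive.
On the curves, Pb = 2911/15 - (2/15)Q and Ps = 27.5 + 0.5Q; the wedge Ps − Pb = 57 gives 27.5 + 0.5Q − (2911/15 - (2/15)Q) = 57, so Q' = 353.
Then Pb = 2911/15 − (2/15)·353 = 147 and Ps = 27.5 + 0.5·353 = 204.
Buyers' price falls by P* − Pb = 159 − 147 = 12; sellers' price rises by Ps − P* = 204 − 159 = 45.

Buyers gain 12 per unit; sellers gain 45 per unit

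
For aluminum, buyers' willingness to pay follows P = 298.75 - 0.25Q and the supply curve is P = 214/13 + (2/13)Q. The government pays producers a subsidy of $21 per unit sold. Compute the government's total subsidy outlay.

Pre-subsidy: 298.75 - 0.25Q = 214/13 + (2/13)Q gives Q* = 699 and P* = 124.
With the subsidy, sellers receive Ps = Pb + 21 for each unit, where Pb is the price buyers pay.
On the curves, Pb = 298.75 - 0.25Q and Ps = 214/13 + (2/13)Q; the wedge Ps − Pb = 21 gives 214/13 + (2/13)Q − (298.75 - 0.25Q) = 21, so Q' = 751.
Then Pb = 298.75 − 0.25·751 = 111 and Ps = 214/13 + (2/13)·751 = 132.
Government outlay = subsidy × quantity = 21 × 751 = 15771.

Government cost = $15771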